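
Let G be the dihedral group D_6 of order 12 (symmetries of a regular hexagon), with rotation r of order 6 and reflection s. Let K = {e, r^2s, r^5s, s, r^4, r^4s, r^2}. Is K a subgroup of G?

|K| = 7 does not divide |G| = 12, so by Lagrange K is not a subgroup.

No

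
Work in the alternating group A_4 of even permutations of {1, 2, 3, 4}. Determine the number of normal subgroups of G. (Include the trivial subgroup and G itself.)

3

G has 10 subgroups. Checking conjugation-invariance by order — order 1: 1/1 normal; order 2: 0/3 normal; order 3: 0/4 normal; order 4: 1/1 normal; order 12: 1/1 normal.
Total normal subgroups: 3.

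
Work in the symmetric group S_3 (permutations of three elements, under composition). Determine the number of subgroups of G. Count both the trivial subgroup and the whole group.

|G| = 6, so by Lagrange every subgroup order divides 6. Divisors: 1, 2, 3, 6.
Subgroups by order — order 1: 1; order 2: 3; order 3: 1; order 6: 1.
Total: 1 + 3 + 1 + 1 = 6.

6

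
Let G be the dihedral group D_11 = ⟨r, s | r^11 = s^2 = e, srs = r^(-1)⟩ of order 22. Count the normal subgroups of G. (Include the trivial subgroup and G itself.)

3

G has 14 subgroups. Checking conjugation-invariance by order — order 1: 1/1 normal; order 2: 0/11 normal; order 11: 1/1 normal; order 22: 1/1 normal.
Total normal subgroups: 3.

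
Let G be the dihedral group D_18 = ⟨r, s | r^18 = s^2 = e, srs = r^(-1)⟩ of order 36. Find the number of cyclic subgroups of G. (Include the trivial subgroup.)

Each element a generates a cyclic subgroup ⟨a⟩; distinct elements may generate the same one (a cyclic group of order d has φ(d) generators).
Cyclic subgroups by order — order 1: 1; order 2: 19; order 3: 1; order 6: 1; order 9: 1; order 18: 1.
Total: 24.

24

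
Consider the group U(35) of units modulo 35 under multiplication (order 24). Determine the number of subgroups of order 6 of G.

3

|G| = 24 and 6 | 24, so subgroups of order 6 are possible by Lagrange.
The subgroups of order 6 are: {1, 11, 16, 19, 24, 34}; {1, 6, 11, 16, 26, 31}; {1, 4, 9, 11, 16, 29}.
So G has 3 subgroups of order 6.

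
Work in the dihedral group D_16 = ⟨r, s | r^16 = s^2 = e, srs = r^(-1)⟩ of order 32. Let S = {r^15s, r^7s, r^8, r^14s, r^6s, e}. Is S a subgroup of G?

No

|S| = 6 does not divide |G| = 32, so by Lagrange S is not a subgroup.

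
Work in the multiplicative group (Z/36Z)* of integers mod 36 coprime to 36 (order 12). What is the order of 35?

2

Compute successive powers of 35 mod 36: 35, 1; 35^2 ≡ 1 (mod 36).
So |⟨35⟩| = 2.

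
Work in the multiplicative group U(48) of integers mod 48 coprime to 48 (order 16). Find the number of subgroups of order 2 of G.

|G| = 16 and 2 | 16, so subgroups of order 2 are possible by Lagrange.
The subgroups of order 2 are: {1, 17}; {1, 23}; {1, 25}; {1, 31}; … (7 in all).
So G has 7 subgroups of order 2.

7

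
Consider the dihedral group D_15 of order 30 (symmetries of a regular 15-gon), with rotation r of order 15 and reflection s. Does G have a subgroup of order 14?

No

14 does not divide |G| = 30, so by Lagrange no subgroup of order 14 exists.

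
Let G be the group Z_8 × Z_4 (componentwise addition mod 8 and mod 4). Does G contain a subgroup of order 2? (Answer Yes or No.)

2 | 32. A subgroup of order 2 is {(0,0), (0,2)}.

Yes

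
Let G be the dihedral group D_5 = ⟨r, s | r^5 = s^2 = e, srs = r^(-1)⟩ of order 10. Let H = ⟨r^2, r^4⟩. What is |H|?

|⟨r^2⟩| = 5 and |⟨r^4⟩| = 5, so |H| is a multiple of lcm(5, 5) = 5 and divides |G| = 10.
Closing under the operation: H = {e, r, r^2, r^3, r^4}, so |H| = 5.

5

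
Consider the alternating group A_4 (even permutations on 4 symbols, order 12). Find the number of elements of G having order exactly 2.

3

The elements of order 2 are: (1 2)(3 4), (1 3)(2 4), (1 4)(2 3).
That's 3.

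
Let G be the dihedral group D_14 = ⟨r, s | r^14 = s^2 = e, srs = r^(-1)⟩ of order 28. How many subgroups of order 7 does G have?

1

|G| = 28 and 7 | 28, so subgroups of order 7 are possible by Lagrange.
The subgroups of order 7 are: {e, r^2, r^4, r^6, r^8, r^10, r^12}.
So G has 1 subgroup of order 7.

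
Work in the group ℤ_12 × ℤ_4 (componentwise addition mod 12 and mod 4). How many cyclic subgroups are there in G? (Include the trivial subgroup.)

20

Group the elements of G by the cyclic subgroup they generate; each cyclic subgroup of order d accounts for φ(d) elements.
Cyclic subgroups by order — order 1: 1; order 2: 3; order 3: 1; order 4: 6; order 6: 3; order 12: 6.
Total: 20.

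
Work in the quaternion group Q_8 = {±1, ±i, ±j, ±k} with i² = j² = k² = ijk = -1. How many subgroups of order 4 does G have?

3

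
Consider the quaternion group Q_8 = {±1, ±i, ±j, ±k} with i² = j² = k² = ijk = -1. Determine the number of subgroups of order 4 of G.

3

|G| = 8 and 4 | 8, so subgroups of order 4 are possible by Lagrange.
The subgroups of order 4 are: {1, -1, i, -i}; {1, -1, j, -j}; {1, -1, k, -k}.
So G has 3 subgroups of order 4.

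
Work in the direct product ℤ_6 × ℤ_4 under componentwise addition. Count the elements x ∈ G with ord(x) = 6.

6

An element (a,b) has order lcm(ord(a), ord(b)); count pairs with lcm equal to 6.
Enumerating gives 6 such elements.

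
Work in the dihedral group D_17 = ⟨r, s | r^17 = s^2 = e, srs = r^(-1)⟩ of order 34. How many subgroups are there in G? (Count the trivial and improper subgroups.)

20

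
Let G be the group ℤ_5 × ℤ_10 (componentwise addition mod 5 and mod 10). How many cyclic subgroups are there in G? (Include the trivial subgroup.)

14

Group the elements of G by the cyclic subgroup they generate; each cyclic subgroup of order d accounts for φ(d) elements.
Cyclic subgroups by order — order 1: 1; order 2: 1; order 5: 6; order 10: 6.
Total: 14.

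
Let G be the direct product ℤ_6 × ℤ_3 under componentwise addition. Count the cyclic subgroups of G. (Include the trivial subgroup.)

10

Each element a generates a cyclic subgroup ⟨a⟩; distinct elements may generate the same one (a cyclic group of order d has φ(d) generators).
Cyclic subgroups by order — order 1: 1; order 2: 1; order 3: 4; order 6: 4.
Total: 10.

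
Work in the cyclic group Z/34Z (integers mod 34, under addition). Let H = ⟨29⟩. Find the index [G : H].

1

|⟨29⟩| = 34 and |G| = 34.
By Lagrange, [G : H] = |G|/|H| = 34/34 = 1.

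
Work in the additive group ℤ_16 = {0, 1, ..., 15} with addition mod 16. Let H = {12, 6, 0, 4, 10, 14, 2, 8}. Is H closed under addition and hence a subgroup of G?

Yes

|H| = 8 divides |G| = 16, consistent with Lagrange.
H contains the identity, every element's inverse is in H, and H is closed under +: it is a subgroup.
In fact H = ⟨2⟩.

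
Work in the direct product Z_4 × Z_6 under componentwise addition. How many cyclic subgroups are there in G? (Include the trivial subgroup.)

12

Group the elements of G by the cyclic subgroup they generate; each cyclic subgroup of order d accounts for φ(d) elements.
Cyclic subgroups by order — order 1: 1; order 2: 3; order 3: 1; order 4: 2; order 6: 3; order 12: 2.
Total: 12.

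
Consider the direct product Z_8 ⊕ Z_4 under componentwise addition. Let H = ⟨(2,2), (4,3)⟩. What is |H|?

|⟨(2,2)⟩| = 4 and |⟨(4,3)⟩| = 4, so |H| is a multiple of lcm(4, 4) = 4 and divides |G| = 32.
Closing under the operation: H = {(0,0), (0,1), (0,2), (0,3), (2,0), (2,1), (2,2), (2,3), (4,0), (4,1), (4,2), (4,3), (6,0), (6,1), (6,2), (6,3)}, so |H| = 16.

16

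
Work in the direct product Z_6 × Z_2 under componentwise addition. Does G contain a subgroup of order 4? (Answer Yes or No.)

Yes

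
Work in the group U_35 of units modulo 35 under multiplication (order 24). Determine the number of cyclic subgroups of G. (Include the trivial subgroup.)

A cyclic subgroup of order d is generated by each of its φ(d) elements of order d, so the cyclic subgroups of order d number (#elements of order d)/φ(d).
Cyclic subgroups by order — order 1: 1; order 2: 3; order 3: 1; order 4: 2; order 6: 3; order 12: 2.
Total: 12.

12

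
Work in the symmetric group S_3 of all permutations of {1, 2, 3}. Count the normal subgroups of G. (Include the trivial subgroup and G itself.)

3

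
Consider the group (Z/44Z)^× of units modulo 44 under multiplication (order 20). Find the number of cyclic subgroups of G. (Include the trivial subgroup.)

Each element a generates a cyclic subgroup ⟨a⟩; distinct elements may generate the same one (a cyclic group of order d has φ(d) generators).
Cyclic subgroups by order — order 1: 1; order 2: 3; order 5: 1; order 10: 3.
Total: 8.

8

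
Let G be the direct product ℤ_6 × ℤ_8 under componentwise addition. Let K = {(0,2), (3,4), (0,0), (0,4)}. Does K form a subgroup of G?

No

(0,2) ∈ K but its inverse (0,6) ∉ K, so K is not a subgroup.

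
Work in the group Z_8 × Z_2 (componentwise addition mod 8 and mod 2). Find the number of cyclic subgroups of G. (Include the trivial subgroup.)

8

Each element a generates a cyclic subgroup ⟨a⟩; distinct elements may generate the same one (a cyclic group of order d has φ(d) generators).
Cyclic subgroups by order — order 1: 1; order 2: 3; order 4: 2; order 8: 2.
Total: 8.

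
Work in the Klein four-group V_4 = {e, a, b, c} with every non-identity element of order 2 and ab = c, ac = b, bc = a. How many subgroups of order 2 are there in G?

|G| = 4 and 2 | 4, so subgroups of order 2 are possible by Lagrange.
The subgroups of order 2 are: {e, a}; {e, b}; {e, c}.
So G has 3 subgroups of order 2.

3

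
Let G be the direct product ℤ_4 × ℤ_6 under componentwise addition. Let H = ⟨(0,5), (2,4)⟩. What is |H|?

12

|⟨(0,5)⟩| = 6 and |⟨(2,4)⟩| = 6, so |H| is a multiple of lcm(6, 6) = 6 and divides |G| = 24.
Closing under the operation: H = {(0,0), (0,1), (0,2), (0,3), (0,4), (0,5), (2,0), (2,1), (2,2), (2,3), (2,4), (2,5)}, so |H| = 12.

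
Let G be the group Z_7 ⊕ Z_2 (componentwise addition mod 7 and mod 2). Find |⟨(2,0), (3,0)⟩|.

7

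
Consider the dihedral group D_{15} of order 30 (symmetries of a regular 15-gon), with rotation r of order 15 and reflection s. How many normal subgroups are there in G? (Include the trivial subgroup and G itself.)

G has 28 subgroups. Checking conjugation-invariance by order — order 1: 1/1 normal; order 2: 0/15 normal; order 3: 1/1 normal; order 5: 1/1 normal; order 6: 0/5 normal; order 10: 0/3 normal; order 15: 1/1 normal; order 30: 1/1 normal.
Total normal subgroups: 5.

5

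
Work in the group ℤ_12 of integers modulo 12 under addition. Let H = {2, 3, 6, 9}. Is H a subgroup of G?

No

The identity 0 ∉ H, so H is not a subgroup.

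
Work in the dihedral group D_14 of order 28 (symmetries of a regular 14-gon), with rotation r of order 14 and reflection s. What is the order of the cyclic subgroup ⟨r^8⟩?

Computing powers of r^8: the smallest k with (r^8)^k = e is k = 7.

7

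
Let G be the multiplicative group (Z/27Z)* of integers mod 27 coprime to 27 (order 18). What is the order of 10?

3

Compute successive powers of 10 mod 27: 10, 19, 1; 10^3 ≡ 1 (mod 27).
So |⟨10⟩| = 3.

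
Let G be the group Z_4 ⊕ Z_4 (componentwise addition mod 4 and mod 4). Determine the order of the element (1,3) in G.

4

The order of (1,3) in Z_4 × Z_4 is lcm(ord(1) in Z_4, ord(3) in Z_4).
ord(1) = 4 and ord(3) = 4, so |⟨(1,3)⟩| = lcm(4, 4) = 4.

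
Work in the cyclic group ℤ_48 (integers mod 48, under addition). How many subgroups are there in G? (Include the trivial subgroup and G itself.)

A cyclic group of order 48 has exactly one subgroup for each divisor of 48.
Divisors of 48: 1, 2, 3, 4, 6, 8, 12, 16, 24, 48.
So ℤ_48 has 10 subgroups.

10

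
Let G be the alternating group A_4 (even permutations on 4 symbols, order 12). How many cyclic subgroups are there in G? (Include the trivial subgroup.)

Group the elements of G by the cyclic subgroup they generate; each cyclic subgroup of order d accounts for φ(d) elements.
Cyclic subgroups by order — order 1: 1; order 2: 3; order 3: 4.
Total: 8.

8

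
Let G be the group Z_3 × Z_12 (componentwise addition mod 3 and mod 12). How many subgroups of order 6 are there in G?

4

|G| = 36 and 6 | 36, so subgroups of order 6 are possible by Lagrange.
The subgroups of order 6 are: {(0,0), (0,2), (0,4), (0,6), (0,8), (0,10)}; {(0,0), (0,6), (1,0), (1,6), (2,0), (2,6)}; {(0,0), (0,6), (1,4), (1,10), (2,2), (2,8)}; {(0,0), (0,6), (1,2), (1,8), (2,4), (2,10)}.
So G has 4 subgroups of order 6.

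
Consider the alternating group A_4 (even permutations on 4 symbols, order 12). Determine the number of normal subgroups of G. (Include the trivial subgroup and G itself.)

G has 10 subgroups. Checking conjugation-invariance by order — order 1: 1/1 normal; order 2: 0/3 normal; order 3: 0/4 normal; order 4: 1/1 normal; order 12: 1/1 normal.
Total normal subgroups: 3.

3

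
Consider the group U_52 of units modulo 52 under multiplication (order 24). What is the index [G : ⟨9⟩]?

8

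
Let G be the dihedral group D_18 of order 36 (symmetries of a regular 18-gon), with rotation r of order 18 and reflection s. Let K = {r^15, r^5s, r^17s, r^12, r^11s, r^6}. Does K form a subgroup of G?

No

The identity e ∉ K, so K is not a subgroup.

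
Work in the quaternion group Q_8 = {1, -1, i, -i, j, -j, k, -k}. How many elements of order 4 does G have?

6

The elements of order 4 are: i, -i, j, -j, k, -k.
That's 6.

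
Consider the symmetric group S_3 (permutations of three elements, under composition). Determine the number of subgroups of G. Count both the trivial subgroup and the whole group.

|G| = 6, so by Lagrange every subgroup order divides 6. Divisors: 1, 2, 3, 6.
Subgroups by order — order 1: 1; order 2: 3; order 3: 1; order 6: 1.
Total: 1 + 3 + 1 + 1 = 6.

6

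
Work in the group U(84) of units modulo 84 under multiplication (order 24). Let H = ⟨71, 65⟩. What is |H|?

12

|⟨71⟩| = 2 and |⟨65⟩| = 6, so |H| is a multiple of lcm(2, 6) = 6 and divides |G| = 24.
Closing under the operation: H = {1, 11, 23, 25, 29, 37, 43, 53, 65, 67, 71, 79}, so |H| = 12.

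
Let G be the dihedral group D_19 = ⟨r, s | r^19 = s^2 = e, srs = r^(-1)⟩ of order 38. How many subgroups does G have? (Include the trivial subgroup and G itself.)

22

|G| = 38, so by Lagrange every subgroup order divides 38. Divisors: 1, 2, 19, 38.
Subgroups by order — order 1: 1; order 2: 19; order 19: 1; order 38: 1.
Total: 1 + 19 + 1 + 1 = 22.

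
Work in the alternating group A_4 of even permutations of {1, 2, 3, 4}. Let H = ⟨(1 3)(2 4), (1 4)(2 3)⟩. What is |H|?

4

|⟨(1 3)(2 4)⟩| = 2 and |⟨(1 4)(2 3)⟩| = 2, so |H| is a multiple of lcm(2, 2) = 2 and divides |G| = 12.
Closing under the operation: H = {e, (1 2)(3 4), (1 3)(2 4), (1 4)(2 3)}, so |H| = 4.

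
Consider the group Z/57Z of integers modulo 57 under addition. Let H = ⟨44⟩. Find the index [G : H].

1

|⟨44⟩| = 57 and |G| = 57.
By Lagrange, [G : H] = |G|/|H| = 57/57 = 1.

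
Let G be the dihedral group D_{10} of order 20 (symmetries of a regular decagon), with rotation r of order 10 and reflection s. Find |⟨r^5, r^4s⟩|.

|⟨r^5⟩| = 2 and |⟨r^4s⟩| = 2, so |H| is a multiple of lcm(2, 2) = 2 and divides |G| = 20.
Closing under the operation: H = {e, r^5, r^4s, r^9s}, so |H| = 4.

4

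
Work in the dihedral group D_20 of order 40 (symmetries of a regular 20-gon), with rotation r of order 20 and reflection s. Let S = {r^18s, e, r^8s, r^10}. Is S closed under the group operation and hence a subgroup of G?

Yes

|S| = 4 divides |G| = 40, consistent with Lagrange.
S contains the identity, every element's inverse is in S, and S is closed under ·: it is a subgroup.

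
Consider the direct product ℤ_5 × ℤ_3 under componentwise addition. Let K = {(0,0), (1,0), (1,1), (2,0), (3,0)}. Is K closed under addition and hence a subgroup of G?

No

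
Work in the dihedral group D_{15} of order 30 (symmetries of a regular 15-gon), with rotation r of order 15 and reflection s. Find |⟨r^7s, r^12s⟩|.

6

|⟨r^7s⟩| = 2 and |⟨r^12s⟩| = 2, so |H| is a multiple of lcm(2, 2) = 2 and divides |G| = 30.
Closing under the operation: H = {e, r^5, r^10, r^2s, r^7s, r^12s}, so |H| = 6.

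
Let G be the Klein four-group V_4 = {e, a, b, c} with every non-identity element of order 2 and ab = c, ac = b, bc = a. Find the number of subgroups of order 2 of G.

|G| = 4 and 2 | 4, so subgroups of order 2 are possible by Lagrange.
The subgroups of order 2 are: {e, a}; {e, b}; {e, c}.
So G has 3 subgroups of order 2.

3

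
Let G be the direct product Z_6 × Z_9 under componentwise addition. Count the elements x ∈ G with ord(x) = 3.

An element (a,b) has order lcm(ord(a), ord(b)); count pairs with lcm equal to 3.
Enumerating gives 8 such elements.

8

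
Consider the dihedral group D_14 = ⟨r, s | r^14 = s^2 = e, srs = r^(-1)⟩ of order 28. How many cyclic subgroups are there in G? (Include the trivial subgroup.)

Each element a generates a cyclic subgroup ⟨a⟩; distinct elements may generate the same one (a cyclic group of order d has φ(d) generators).
Cyclic subgroups by order — order 1: 1; order 2: 15; order 7: 1; order 14: 1.
Total: 18.

18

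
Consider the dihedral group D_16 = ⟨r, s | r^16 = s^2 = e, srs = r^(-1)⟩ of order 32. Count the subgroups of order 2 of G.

17

|G| = 32 and 2 | 32, so subgroups of order 2 are possible by Lagrange.
The subgroups of order 2 are: {e, r^10s}; {e, r^11s}; {e, r^12s}; {e, r^13s}; … (17 in all).
So G has 17 subgroups of order 2.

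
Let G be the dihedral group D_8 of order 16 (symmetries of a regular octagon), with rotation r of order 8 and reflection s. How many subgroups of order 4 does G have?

|G| = 16 and 4 | 16, so subgroups of order 4 are possible by Lagrange.
The subgroups of order 4 are: {e, r^2, r^4, r^6}; {e, r^4, r^2s, r^6s}; {e, r^4, r^3s, r^7s}; {e, r^4, s, r^4s}; … (5 in all).
So G has 5 subgroups of order 4.

5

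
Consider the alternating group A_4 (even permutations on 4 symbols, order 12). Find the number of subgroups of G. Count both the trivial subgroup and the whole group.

|G| = 12, so by Lagrange every subgroup order divides 12. Divisors: 1, 2, 3, 4, 6, 12.
Subgroups by order — order 1: 1; order 2: 3; order 3: 4; order 4: 1; order 6: 0; order 12: 1.
Total: 1 + 3 + 4 + 1 + 0 + 1 = 10.

10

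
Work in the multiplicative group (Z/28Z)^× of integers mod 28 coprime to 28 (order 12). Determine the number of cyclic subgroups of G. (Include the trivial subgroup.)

A cyclic subgroup of order d is generated by each of its φ(d) elements of order d, so the cyclic subgroups of order d number (#elements of order d)/φ(d).
Cyclic subgroups by order — order 1: 1; order 2: 3; order 3: 1; order 6: 3.
Total: 8.

8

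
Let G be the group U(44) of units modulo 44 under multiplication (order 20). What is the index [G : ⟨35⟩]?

2

|⟨35⟩| = 10 and |G| = 20.
By Lagrange, [G : H] = |G|/|H| = 20/10 = 2.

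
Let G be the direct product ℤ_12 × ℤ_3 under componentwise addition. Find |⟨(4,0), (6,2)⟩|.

|⟨(4,0)⟩| = 3 and |⟨(6,2)⟩| = 6, so |H| is a multiple of lcm(3, 6) = 6 and divides |G| = 36.
Closing under the operation: H = {(0,0), (0,1), (0,2), (2,0), (2,1), (2,2), (4,0), (4,1), (4,2), (6,0), (6,1), (6,2), (8,0), (8,1), (8,2), (10,0), (10,1), (10,2)}, so |H| = 18.

18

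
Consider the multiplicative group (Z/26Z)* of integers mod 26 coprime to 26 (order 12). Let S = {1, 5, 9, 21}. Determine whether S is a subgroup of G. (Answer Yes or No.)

No

9 ∈ S but its inverse 3 ∉ S, so S is not a subgroup.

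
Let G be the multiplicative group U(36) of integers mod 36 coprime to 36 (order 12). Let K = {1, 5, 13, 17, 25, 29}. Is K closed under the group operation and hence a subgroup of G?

|K| = 6 divides |G| = 12, consistent with Lagrange.
K contains the identity, every element's inverse is in K, and K is closed under ·: it is a subgroup.
In fact K = ⟨29⟩.

Yes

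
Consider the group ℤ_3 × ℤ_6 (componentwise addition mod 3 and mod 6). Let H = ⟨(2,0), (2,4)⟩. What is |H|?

|⟨(2,0)⟩| = 3 and |⟨(2,4)⟩| = 3, so |H| is a multiple of lcm(3, 3) = 3 and divides |G| = 18.
Closing under the operation: H = {(0,0), (0,2), (0,4), (1,0), (1,2), (1,4), (2,0), (2,2), (2,4)}, so |H| = 9.

9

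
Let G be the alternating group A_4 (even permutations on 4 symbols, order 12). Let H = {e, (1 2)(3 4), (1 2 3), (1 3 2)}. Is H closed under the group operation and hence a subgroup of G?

Closure fails: (1 3 2) ∘ (1 2)(3 4) = (2 3 4) ∉ H. So H is not a subgroup.

No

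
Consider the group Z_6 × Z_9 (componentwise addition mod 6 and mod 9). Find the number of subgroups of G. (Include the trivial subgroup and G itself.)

20

|G| = 54, so by Lagrange every subgroup order divides 54. Divisors: 1, 2, 3, 6, 9, 18, 27, 54.
Subgroups by order — order 1: 1; order 2: 1; order 3: 4; order 6: 4; order 9: 4; order 18: 4; order 27: 1; order 54: 1.
Total: 1 + 1 + 4 + 4 + 4 + 4 + 1 + 1 = 20.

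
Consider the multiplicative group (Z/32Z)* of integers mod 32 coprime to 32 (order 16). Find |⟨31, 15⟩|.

|⟨31⟩| = 2 and |⟨15⟩| = 2, so |H| is a multiple of lcm(2, 2) = 2 and divides |G| = 16.
Closing under the operation: H = {1, 15, 17, 31}, so |H| = 4.

4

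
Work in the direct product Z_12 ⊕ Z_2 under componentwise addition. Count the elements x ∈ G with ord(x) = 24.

An element (a,b) has order lcm(ord(a), ord(b)); count pairs with lcm equal to 24.
Enumerating gives 0 such elements.

0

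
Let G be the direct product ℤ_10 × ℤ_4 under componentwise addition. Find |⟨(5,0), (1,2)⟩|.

20

|⟨(5,0)⟩| = 2 and |⟨(1,2)⟩| = 10, so |H| is a multiple of lcm(2, 10) = 10 and divides |G| = 40.
Closing under the operation: H = {(0,0), (0,2), (1,0), (1,2), (2,0), (2,2), (3,0), (3,2), (4,0), (4,2), (5,0), (5,2), (6,0), (6,2), (7,0), (7,2), (8,0), (8,2), (9,0), (9,2)}, so |H| = 20.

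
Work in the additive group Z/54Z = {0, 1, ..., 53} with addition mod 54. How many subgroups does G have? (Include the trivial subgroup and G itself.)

Subgroups of the cyclic group Z/54Z correspond bijectively to divisors of 54.
Divisors of 54: 1, 2, 3, 6, 9, 18, 27, 54.
So Z/54Z has 8 subgroups.

8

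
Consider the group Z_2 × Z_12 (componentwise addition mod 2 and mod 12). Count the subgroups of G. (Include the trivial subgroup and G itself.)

16

|G| = 24, so by Lagrange every subgroup order divides 24. Divisors: 1, 2, 3, 4, 6, 8, 12, 24.
Subgroups by order — order 1: 1; order 2: 3; order 3: 1; order 4: 3; order 6: 3; order 8: 1; order 12: 3; order 24: 1.
Total: 1 + 3 + 1 + 3 + 3 + 1 + 3 + 1 = 16.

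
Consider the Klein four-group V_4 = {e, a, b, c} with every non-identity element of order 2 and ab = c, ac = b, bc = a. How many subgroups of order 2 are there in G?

3

|G| = 4 and 2 | 4, so subgroups of order 2 are possible by Lagrange.
The subgroups of order 2 are: {e, a}; {e, b}; {e, c}.
So G has 3 subgroups of order 2.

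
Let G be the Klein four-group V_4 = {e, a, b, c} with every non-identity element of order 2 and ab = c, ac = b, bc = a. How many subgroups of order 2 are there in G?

3

|G| = 4 and 2 | 4, so subgroups of order 2 are possible by Lagrange.
The subgroups of order 2 are: {e, a}; {e, b}; {e, c}.
So G has 3 subgroups of order 2.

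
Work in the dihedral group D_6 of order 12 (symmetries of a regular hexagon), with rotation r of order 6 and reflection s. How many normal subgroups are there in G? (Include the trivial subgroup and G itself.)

7

G has 16 subgroups. Checking conjugation-invariance by order — order 1: 1/1 normal; order 2: 1/7 normal; order 3: 1/1 normal; order 4: 0/3 normal; order 6: 3/3 normal; order 12: 1/1 normal.
Total normal subgroups: 7.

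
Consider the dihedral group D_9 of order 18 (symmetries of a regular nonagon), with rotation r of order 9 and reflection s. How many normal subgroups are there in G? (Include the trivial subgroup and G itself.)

4

G has 16 subgroups. Checking conjugation-invariance by order — order 1: 1/1 normal; order 2: 0/9 normal; order 3: 1/1 normal; order 6: 0/3 normal; order 9: 1/1 normal; order 18: 1/1 normal.
Total normal subgroups: 4.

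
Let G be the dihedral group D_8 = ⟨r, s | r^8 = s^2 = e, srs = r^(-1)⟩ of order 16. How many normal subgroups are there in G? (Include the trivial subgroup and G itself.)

7

G has 19 subgroups. Checking conjugation-invariance by order — order 1: 1/1 normal; order 2: 1/9 normal; order 4: 1/5 normal; order 8: 3/3 normal; order 16: 1/1 normal.
Total normal subgroups: 7.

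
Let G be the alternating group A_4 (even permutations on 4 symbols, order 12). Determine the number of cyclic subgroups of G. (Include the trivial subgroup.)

8

Each element a generates a cyclic subgroup ⟨a⟩; distinct elements may generate the same one (a cyclic group of order d has φ(d) generators).
Cyclic subgroups by order — order 1: 1; order 2: 3; order 3: 4.
Total: 8.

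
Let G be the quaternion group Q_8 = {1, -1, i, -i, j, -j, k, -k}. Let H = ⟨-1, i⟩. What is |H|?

|⟨-1⟩| = 2 and |⟨i⟩| = 4, so |H| is a multiple of lcm(2, 4) = 4 and divides |G| = 8.
Closing under the operation: H = {1, -1, i, -i}, so |H| = 4.

4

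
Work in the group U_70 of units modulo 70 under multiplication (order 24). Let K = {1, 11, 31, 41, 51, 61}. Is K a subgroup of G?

Yes

|K| = 6 divides |G| = 24, consistent with Lagrange.
K contains the identity, every element's inverse is in K, and K is closed under ·: it is a subgroup.
In fact K = ⟨61⟩.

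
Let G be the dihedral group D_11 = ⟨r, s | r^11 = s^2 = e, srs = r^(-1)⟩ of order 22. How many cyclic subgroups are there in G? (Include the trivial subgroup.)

13

Group the elements of G by the cyclic subgroup they generate; each cyclic subgroup of order d accounts for φ(d) elements.
Cyclic subgroups by order — order 1: 1; order 2: 11; order 11: 1.
Total: 13.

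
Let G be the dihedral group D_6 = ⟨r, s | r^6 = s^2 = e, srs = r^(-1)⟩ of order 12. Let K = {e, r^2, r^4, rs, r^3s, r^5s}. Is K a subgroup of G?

|K| = 6 divides |G| = 12, consistent with Lagrange.
K contains the identity, every element's inverse is in K, and K is closed under ·: it is a subgroup.

Yes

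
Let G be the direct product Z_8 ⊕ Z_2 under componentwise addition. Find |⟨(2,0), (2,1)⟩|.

8

|⟨(2,0)⟩| = 4 and |⟨(2,1)⟩| = 4, so |H| is a multiple of lcm(4, 4) = 4 and divides |G| = 16.
Closing under the operation: H = {(0,0), (0,1), (2,0), (2,1), (4,0), (4,1), (6,0), (6,1)}, so |H| = 8.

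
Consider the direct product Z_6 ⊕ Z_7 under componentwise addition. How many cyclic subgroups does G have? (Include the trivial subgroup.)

A cyclic subgroup of order d is generated by each of its φ(d) elements of order d, so the cyclic subgroups of order d number (#elements of order d)/φ(d).
Cyclic subgroups by order — order 1: 1; order 2: 1; order 3: 1; order 6: 1; order 7: 1; order 14: 1; order 21: 1; order 42: 1.
Total: 8.

8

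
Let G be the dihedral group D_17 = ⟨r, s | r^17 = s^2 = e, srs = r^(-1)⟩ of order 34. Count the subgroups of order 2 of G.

17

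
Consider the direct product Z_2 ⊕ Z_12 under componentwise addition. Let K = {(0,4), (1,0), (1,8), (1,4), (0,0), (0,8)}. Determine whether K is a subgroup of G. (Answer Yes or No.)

Yes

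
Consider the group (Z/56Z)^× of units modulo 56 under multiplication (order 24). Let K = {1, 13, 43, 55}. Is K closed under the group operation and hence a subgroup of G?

Yes

|K| = 4 divides |G| = 24, consistent with Lagrange.
K contains the identity, every element's inverse is in K, and K is closed under ·: it is a subgroup.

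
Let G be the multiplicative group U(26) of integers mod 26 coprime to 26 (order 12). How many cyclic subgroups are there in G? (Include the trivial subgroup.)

6

Each element a generates a cyclic subgroup ⟨a⟩; distinct elements may generate the same one (a cyclic group of order d has φ(d) generators).
Cyclic subgroups by order — order 1: 1; order 2: 1; order 3: 1; order 4: 1; order 6: 1; order 12: 1.
Total: 6.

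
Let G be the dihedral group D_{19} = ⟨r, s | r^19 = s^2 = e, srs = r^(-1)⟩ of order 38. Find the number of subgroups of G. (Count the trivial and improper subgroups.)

|G| = 38, so by Lagrange every subgroup order divides 38. Divisors: 1, 2, 19, 38.
Subgroups by order — order 1: 1; order 2: 19; order 19: 1; order 38: 1.
Total: 1 + 19 + 1 + 1 = 22.

22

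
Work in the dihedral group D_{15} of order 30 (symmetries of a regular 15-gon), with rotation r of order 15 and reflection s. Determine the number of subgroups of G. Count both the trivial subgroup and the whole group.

28

|G| = 30, so by Lagrange every subgroup order divides 30. Divisors: 1, 2, 3, 5, 6, 10, 15, 30.
Subgroups by order — order 1: 1; order 2: 15; order 3: 1; order 5: 1; order 6: 5; order 10: 3; order 15: 1; order 30: 1.
Total: 1 + 15 + 1 + 1 + 5 + 3 + 1 + 1 = 28.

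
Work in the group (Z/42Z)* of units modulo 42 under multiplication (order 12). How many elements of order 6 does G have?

6

The elements of order 6 are: 5, 11, 17, 19, 23, 31.
That's 6.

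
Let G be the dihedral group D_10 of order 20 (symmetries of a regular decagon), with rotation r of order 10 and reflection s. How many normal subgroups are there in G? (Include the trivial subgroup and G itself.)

7

G has 22 subgroups. Checking conjugation-invariance by order — order 1: 1/1 normal; order 2: 1/11 normal; order 4: 0/5 normal; order 5: 1/1 normal; order 10: 3/3 normal; order 20: 1/1 normal.
Total normal subgroups: 7.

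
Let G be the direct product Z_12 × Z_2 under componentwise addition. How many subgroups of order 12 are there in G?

3

|G| = 24 and 12 | 24, so subgroups of order 12 are possible by Lagrange.
The subgroups of order 12 are: {(0,0), (0,1), (2,0), (2,1), (4,0), (4,1), (6,0), (6,1), (8,0), (8,1), (10,0), (10,1)}; {(0,0), (1,0), (2,0), (3,0), (4,0), (5,0), (6,0), (7,0), (8,0), (9,0), (10,0), (11,0)}; {(0,0), (1,1), (2,0), (3,1), (4,0), (5,1), (6,0), (7,1), (8,0), (9,1), (10,0), (11,1)}.
So G has 3 subgroups of order 12.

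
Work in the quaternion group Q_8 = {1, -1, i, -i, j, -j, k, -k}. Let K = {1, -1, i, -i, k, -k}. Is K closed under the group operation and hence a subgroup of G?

|K| = 6 does not divide |G| = 8, so by Lagrange K is not a subgroup.

No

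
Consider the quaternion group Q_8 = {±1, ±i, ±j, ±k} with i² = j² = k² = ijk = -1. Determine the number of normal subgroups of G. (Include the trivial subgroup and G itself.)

6

G has 6 subgroups. Checking conjugation-invariance by order — order 1: 1/1 normal; order 2: 1/1 normal; order 4: 3/3 normal; order 8: 1/1 normal.
Total normal subgroups: 6.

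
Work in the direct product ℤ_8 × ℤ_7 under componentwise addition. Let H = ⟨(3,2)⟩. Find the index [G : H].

|⟨(3,2)⟩| = 56 and |G| = 56.
By Lagrange, [G : H] = |G|/|H| = 56/56 = 1.

1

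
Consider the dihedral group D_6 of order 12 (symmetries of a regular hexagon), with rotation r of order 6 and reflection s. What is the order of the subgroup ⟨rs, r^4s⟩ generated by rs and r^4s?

4

|⟨rs⟩| = 2 and |⟨r^4s⟩| = 2, so |H| is a multiple of lcm(2, 2) = 2 and divides |G| = 12.
Closing under the operation: H = {e, r^3, rs, r^4s}, so |H| = 4.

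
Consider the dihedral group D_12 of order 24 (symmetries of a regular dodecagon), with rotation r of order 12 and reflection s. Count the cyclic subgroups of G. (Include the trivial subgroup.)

18

Each element a generates a cyclic subgroup ⟨a⟩; distinct elements may generate the same one (a cyclic group of order d has φ(d) generators).
Cyclic subgroups by order — order 1: 1; order 2: 13; order 3: 1; order 4: 1; order 6: 1; order 12: 1.
Total: 18.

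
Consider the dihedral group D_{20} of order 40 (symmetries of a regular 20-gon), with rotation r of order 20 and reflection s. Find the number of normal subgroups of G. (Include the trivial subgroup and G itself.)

9

G has 48 subgroups. Checking conjugation-invariance by order — order 1: 1/1 normal; order 2: 1/21 normal; order 4: 1/11 normal; order 5: 1/1 normal; order 8: 0/5 normal; order 10: 1/5 normal; order 20: 3/3 normal; order 40: 1/1 normal.
Total normal subgroups: 9.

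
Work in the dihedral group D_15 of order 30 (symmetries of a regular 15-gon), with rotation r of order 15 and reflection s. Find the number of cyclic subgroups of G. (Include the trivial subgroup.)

A cyclic subgroup of order d is generated by each of its φ(d) elements of order d, so the cyclic subgroups of order d number (#elements of order d)/φ(d).
Cyclic subgroups by order — order 1: 1; order 2: 15; order 3: 1; order 5: 1; order 15: 1.
Total: 19.

19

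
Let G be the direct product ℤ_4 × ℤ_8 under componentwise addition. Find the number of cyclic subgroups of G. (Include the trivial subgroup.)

14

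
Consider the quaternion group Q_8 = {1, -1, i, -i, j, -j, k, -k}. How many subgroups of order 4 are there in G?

3

|G| = 8 and 4 | 8, so subgroups of order 4 are possible by Lagrange.
The subgroups of order 4 are: {1, -1, i, -i}; {1, -1, j, -j}; {1, -1, k, -k}.
So G has 3 subgroups of order 4.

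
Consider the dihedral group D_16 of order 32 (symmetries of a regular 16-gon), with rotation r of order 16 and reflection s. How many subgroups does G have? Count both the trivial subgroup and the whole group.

36

|G| = 32, so by Lagrange every subgroup order divides 32. Divisors: 1, 2, 4, 8, 16, 32.
Subgroups by order — order 1: 1; order 2: 17; order 4: 9; order 8: 5; order 16: 3; order 32: 1.
Total: 1 + 17 + 9 + 5 + 3 + 1 = 36.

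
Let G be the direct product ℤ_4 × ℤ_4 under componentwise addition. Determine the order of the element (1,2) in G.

The order of (1,2) in Z_4 × Z_4 is lcm(ord(1) in Z_4, ord(2) in Z_4).
ord(1) = 4 and ord(2) = 2, so |⟨(1,2)⟩| = lcm(4, 2) = 4.

4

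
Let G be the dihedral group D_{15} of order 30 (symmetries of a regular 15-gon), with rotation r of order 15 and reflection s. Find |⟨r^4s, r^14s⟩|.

6

|⟨r^4s⟩| = 2 and |⟨r^14s⟩| = 2, so |H| is a multiple of lcm(2, 2) = 2 and divides |G| = 30.
Closing under the operation: H = {e, r^5, r^10, r^4s, r^9s, r^14s}, so |H| = 6.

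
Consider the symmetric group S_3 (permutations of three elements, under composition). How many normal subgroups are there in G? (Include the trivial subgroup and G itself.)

3

G has 6 subgroups. Checking conjugation-invariance by order — order 1: 1/1 normal; order 2: 0/3 normal; order 3: 1/1 normal; order 6: 1/1 normal.
Total normal subgroups: 3.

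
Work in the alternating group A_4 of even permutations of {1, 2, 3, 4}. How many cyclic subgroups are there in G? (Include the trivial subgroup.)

Each element a generates a cyclic subgroup ⟨a⟩; distinct elements may generate the same one (a cyclic group of order d has φ(d) generators).
Cyclic subgroups by order — order 1: 1; order 2: 3; order 3: 4.
Total: 8.

8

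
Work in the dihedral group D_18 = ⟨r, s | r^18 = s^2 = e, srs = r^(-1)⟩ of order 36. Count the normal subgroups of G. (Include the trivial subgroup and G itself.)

G has 45 subgroups. Checking conjugation-invariance by order — order 1: 1/1 normal; order 2: 1/19 normal; order 3: 1/1 normal; order 4: 0/9 normal; order 6: 1/7 normal; order 9: 1/1 normal; order 12: 0/3 normal; order 18: 3/3 normal; order 36: 1/1 normal.
Total normal subgroups: 9.

9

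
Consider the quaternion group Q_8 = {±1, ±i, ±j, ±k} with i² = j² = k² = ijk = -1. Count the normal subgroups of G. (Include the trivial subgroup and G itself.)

6

G has 6 subgroups. Checking conjugation-invariance by order — order 1: 1/1 normal; order 2: 1/1 normal; order 4: 3/3 normal; order 8: 1/1 normal.
Total normal subgroups: 6.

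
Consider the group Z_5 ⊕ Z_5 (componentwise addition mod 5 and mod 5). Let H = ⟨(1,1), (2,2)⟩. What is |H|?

5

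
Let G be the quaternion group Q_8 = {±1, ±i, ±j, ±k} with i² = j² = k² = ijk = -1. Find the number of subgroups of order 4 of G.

|G| = 8 and 4 | 8, so subgroups of order 4 are possible by Lagrange.
The subgroups of order 4 are: {1, -1, i, -i}; {1, -1, j, -j}; {1, -1, k, -k}.
So G has 3 subgroups of order 4.

3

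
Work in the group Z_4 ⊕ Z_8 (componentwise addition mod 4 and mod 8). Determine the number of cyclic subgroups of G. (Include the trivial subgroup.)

14

Group the elements of G by the cyclic subgroup they generate; each cyclic subgroup of order d accounts for φ(d) elements.
Cyclic subgroups by order — order 1: 1; order 2: 3; order 4: 6; order 8: 4.
Total: 14.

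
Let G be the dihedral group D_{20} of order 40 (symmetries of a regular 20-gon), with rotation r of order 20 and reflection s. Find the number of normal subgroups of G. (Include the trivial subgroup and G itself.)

G has 48 subgroups. Checking conjugation-invariance by order — order 1: 1/1 normal; order 2: 1/21 normal; order 4: 1/11 normal; order 5: 1/1 normal; order 8: 0/5 normal; order 10: 1/5 normal; order 20: 3/3 normal; order 40: 1/1 normal.
Total normal subgroups: 9.

9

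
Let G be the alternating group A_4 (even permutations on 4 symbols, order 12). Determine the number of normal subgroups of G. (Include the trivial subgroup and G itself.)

G has 10 subgroups. Checking conjugation-invariance by order — order 1: 1/1 normal; order 2: 0/3 normal; order 3: 0/4 normal; order 4: 1/1 normal; order 12: 1/1 normal.
Total normal subgroups: 3.

3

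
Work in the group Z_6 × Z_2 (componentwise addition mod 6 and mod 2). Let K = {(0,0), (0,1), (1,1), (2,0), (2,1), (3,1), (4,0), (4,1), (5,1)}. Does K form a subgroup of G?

|K| = 9 does not divide |G| = 12, so by Lagrange K is not a subgroup.

No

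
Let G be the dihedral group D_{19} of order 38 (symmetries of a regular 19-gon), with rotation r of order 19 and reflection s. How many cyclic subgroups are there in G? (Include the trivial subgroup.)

21

Group the elements of G by the cyclic subgroup they generate; each cyclic subgroup of order d accounts for φ(d) elements.
Cyclic subgroups by order — order 1: 1; order 2: 19; order 19: 1.
Total: 21.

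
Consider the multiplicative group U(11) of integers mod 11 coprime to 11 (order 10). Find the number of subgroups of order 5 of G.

1

|G| = 10 and 5 | 10, so subgroups of order 5 are possible by Lagrange.
The subgroups of order 5 are: {1, 3, 4, 5, 9}.
So G has 1 subgroup of order 5.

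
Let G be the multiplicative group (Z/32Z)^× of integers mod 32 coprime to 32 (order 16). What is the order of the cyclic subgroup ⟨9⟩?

4

Compute successive powers of 9 mod 32: 9, 17, 25, 1; 9^4 ≡ 1 (mod 32).
So |⟨9⟩| = 4.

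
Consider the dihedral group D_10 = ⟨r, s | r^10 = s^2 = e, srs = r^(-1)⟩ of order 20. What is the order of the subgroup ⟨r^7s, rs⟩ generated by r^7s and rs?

|⟨r^7s⟩| = 2 and |⟨rs⟩| = 2, so |H| is a multiple of lcm(2, 2) = 2 and divides |G| = 20.
Closing under the operation: H = {e, r^2, r^4, r^6, r^8, rs, r^3s, r^5s, r^7s, r^9s}, so |H| = 10.

10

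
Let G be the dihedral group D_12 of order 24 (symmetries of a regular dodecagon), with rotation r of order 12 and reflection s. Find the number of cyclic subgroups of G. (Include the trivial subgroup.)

Group the elements of G by the cyclic subgroup they generate; each cyclic subgroup of order d accounts for φ(d) elements.
Cyclic subgroups by order — order 1: 1; order 2: 13; order 3: 1; order 4: 1; order 6: 1; order 12: 1.
Total: 18.

18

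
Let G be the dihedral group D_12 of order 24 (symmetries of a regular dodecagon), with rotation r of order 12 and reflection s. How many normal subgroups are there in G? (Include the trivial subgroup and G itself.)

G has 34 subgroups. Checking conjugation-invariance by order — order 1: 1/1 normal; order 2: 1/13 normal; order 3: 1/1 normal; order 4: 1/7 normal; order 6: 1/5 normal; order 8: 0/3 normal; order 12: 3/3 normal; order 24: 1/1 normal.
Total normal subgroups: 9.

9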